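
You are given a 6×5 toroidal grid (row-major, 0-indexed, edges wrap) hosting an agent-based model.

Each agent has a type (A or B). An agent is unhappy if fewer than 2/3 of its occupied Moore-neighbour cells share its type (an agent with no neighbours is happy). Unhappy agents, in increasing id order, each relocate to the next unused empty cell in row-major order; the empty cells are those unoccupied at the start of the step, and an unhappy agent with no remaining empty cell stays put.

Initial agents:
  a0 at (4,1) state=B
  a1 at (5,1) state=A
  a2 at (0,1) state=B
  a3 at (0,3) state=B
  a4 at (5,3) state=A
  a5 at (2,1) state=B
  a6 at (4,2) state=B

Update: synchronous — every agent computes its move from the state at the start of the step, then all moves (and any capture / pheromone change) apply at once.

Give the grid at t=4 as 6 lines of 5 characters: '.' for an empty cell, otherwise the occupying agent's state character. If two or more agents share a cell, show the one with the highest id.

t=1: a0@(0,0):B a1@(0,2):A a2@(0,4):B a3@(1,0):B a4@(1,1):A a5@(2,1):B a6@(1,2):B
t=2: a0@(0,0):B a1@(0,1):A a2@(0,4):B a3@(1,0):B a4@(0,3):A a5@(2,1):B a6@(1,3):B
t=3: a0@(0,0):B a1@(0,2):A a2@(0,4):B a3@(1,0):B a4@(1,1):A a5@(2,1):B a6@(1,2):B
t=4: a0@(0,0):B a1@(0,1):A a2@(0,4):B a3@(1,0):B a4@(0,3):A a5@(2,1):B a6@(1,3):B

BA.AB
B..B.
.B...
.....
.....
.....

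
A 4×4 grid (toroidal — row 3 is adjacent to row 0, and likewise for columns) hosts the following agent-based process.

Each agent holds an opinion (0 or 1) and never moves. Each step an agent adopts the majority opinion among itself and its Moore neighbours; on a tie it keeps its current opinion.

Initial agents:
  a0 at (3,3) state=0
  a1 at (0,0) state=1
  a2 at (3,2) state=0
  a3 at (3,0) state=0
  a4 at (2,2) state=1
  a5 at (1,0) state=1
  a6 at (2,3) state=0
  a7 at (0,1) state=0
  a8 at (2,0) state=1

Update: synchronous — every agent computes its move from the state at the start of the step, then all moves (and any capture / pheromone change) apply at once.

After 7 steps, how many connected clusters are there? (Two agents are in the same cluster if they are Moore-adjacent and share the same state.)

1

t=1: a0@(3,3):0 a1@(0,0):0 a2@(3,2):0 a3@(3,0):0 a4@(2,2):0 a5@(1,0):1 a6@(2,3):0 a7@(0,1):0 a8@(2,0):0
t=2: a0@(3,3):0 a1@(0,0):0 a2@(3,2):0 a3@(3,0):0 a4@(2,2):0 a5@(1,0):0 a6@(2,3):0 a7@(0,1):0 a8@(2,0):0
t=3: (unchanged — steady state)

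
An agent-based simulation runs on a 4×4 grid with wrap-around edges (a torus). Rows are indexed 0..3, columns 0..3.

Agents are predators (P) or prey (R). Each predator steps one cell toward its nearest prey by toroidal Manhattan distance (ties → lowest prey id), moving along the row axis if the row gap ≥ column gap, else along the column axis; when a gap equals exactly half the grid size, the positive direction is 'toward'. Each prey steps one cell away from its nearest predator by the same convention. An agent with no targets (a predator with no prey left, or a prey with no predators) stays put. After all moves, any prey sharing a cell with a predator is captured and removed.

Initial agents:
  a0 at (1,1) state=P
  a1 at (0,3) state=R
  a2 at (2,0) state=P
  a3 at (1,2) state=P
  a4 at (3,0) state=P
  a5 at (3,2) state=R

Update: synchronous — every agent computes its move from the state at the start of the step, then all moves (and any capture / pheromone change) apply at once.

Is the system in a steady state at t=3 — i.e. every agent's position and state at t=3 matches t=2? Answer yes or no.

t=1: a0@(1,2):P a1@(3,3):R a2@(3,0):P a3@(0,2):P a4@(0,0):P a5@(2,2):R
t=2: a0@(2,2):P a2@(3,3):P a3@(3,2):P a4@(3,0):P
t=3: (unchanged — steady state)

yes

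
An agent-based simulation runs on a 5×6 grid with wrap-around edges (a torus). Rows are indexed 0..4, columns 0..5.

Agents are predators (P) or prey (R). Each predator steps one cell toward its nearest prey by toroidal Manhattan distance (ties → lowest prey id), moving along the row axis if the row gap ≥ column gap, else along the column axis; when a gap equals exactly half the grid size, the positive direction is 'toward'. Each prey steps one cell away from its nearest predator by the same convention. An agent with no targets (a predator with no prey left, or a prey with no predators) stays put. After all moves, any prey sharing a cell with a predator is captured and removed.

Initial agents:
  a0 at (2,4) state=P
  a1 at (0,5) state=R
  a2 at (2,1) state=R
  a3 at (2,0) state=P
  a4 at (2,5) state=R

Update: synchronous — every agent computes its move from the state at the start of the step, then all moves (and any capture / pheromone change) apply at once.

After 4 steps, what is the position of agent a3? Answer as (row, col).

(2, 4)

t=1: a0@(2,5):P a1@(4,5):R a2@(2,2):R a3@(2,1):P a4@(2,0):R
t=2: a0@(2,0):P a1@(0,5):R a2@(2,3):R a3@(2,2):P a4@(2,1):R
t=3: a0@(2,1):P a1@(4,5):R a2@(2,4):R a3@(2,3):P a4@(2,2):R
t=4: a0@(2,2):P a1@(0,5):R a2@(2,5):R a3@(2,4):P a4@(2,3):R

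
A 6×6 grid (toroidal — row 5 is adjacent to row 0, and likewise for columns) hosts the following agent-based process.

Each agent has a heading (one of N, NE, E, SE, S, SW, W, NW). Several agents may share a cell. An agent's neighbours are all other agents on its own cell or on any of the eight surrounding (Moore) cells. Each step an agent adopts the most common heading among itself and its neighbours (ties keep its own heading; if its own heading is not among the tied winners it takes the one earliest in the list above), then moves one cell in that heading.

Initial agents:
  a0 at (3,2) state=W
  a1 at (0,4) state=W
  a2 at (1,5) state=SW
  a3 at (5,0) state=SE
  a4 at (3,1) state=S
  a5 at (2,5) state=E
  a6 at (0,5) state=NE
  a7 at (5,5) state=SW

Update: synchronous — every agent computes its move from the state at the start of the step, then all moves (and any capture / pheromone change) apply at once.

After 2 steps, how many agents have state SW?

t=1: a0@(3,1):W a1@(1,3):SW a2@(2,4):SW a3@(0,1):SE a4@(4,1):S a5@(2,0):E a6@(1,4):SW a7@(0,4):SW
t=2: a0@(3,0):W a1@(2,2):SW a2@(3,3):SW a3@(1,2):SE a4@(5,1):S a5@(2,1):E a6@(2,3):SW a7@(1,3):SW

4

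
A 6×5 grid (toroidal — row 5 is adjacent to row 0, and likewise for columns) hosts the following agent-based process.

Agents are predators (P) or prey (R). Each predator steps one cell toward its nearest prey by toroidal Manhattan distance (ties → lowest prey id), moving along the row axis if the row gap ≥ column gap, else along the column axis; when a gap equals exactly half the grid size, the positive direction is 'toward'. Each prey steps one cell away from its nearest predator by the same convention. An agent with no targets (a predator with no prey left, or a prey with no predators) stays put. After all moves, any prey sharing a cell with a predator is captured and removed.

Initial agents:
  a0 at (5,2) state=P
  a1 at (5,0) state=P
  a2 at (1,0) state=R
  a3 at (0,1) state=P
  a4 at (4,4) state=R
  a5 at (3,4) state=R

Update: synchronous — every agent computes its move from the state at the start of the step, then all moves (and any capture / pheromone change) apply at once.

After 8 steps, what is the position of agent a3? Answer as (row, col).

(2, 1)

t=1: a0@(5,3):P a1@(0,0):P a2@(2,0):R a3@(1,1):P a4@(3,4):R a5@(2,4):R
t=2: a0@(4,3):P a1@(1,0):P a2@(3,0):R a3@(2,1):P a4@(2,4):R a5@(3,4):R
t=3: a0@(3,3):P a1@(2,0):P a2@(4,0):R a3@(3,1):P a4@(3,4):R a5@(2,4):R
t=4: a0@(3,4):P a1@(2,4):P a2@(5,0):R a3@(4,1):P a4@(3,0):R a5@(2,3):R
t=5: a0@(3,0):P a1@(2,3):P a2@(0,0):R a3@(5,1):P a4@(3,1):R a5@(2,2):R
t=6: a0@(3,1):P a1@(2,2):P a2@(1,0):R a3@(0,1):P a4@(3,2):R a5@(2,1):R
t=7: a0@(3,2):P a1@(3,2):P a2@(2,0):R a3@(1,1):P a4@(3,3):R
t=8: a0@(3,3):P a1@(3,3):P a2@(3,0):R a3@(2,1):P a4@(3,4):R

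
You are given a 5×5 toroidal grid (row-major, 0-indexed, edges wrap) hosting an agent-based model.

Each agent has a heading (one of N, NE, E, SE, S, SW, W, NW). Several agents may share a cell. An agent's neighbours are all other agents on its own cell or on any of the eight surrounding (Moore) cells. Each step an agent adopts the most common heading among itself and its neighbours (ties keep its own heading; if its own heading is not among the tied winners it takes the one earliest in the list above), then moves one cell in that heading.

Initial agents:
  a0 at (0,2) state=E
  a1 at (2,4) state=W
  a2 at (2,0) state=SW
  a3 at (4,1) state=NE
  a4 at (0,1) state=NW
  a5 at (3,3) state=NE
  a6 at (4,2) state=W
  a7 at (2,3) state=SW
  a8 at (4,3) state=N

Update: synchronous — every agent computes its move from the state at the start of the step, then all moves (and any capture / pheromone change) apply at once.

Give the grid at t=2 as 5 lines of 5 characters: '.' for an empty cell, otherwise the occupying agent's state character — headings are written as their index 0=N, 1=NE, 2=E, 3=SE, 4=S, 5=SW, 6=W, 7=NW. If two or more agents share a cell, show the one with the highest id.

t=1: a0@(0,3):E a1@(3,3):SW a2@(3,4):SW a3@(3,2):NE a4@(4,0):NW a5@(3,2):W a6@(3,3):NE a7@(3,2):SW a8@(3,3):N
t=2: a0@(0,4):E a1@(4,2):SW a2@(4,3):SW a3@(2,3):NE a4@(3,4):NW a5@(2,3):NE a6@(4,2):SW a7@(4,1):SW a8@(4,2):SW

....2
.....
...1.
....7
.555.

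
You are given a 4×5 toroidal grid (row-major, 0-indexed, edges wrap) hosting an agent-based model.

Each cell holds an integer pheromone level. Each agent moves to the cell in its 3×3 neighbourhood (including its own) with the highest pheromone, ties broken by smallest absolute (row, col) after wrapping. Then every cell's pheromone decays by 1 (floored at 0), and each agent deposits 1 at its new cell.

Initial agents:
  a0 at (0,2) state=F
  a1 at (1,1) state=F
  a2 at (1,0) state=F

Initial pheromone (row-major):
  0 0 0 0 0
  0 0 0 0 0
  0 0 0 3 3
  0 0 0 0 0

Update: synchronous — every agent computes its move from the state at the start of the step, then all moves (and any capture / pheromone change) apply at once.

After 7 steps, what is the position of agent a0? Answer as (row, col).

t=1: a0@(0,1) a1@(0,0) a2@(2,4) | pheromone: 1 1 0 0 0 / 0 0 0 0 0 / 0 0 0 2 3 / 0 0 0 0 0
t=2: a0@(0,0) a1@(0,0) a2@(2,4) | pheromone: 2 0 0 0 0 / 0 0 0 0 0 / 0 0 0 1 3 / 0 0 0 0 0
t=3: a0@(0,0) a1@(0,0) a2@(2,4) | pheromone: 3 0 0 0 0 / 0 0 0 0 0 / 0 0 0 0 3 / 0 0 0 0 0
t=4: a0@(0,0) a1@(0,0) a2@(2,4) | pheromone: 4 0 0 0 0 / 0 0 0 0 0 / 0 0 0 0 3 / 0 0 0 0 0
t=5: a0@(0,0) a1@(0,0) a2@(2,4) | pheromone: 5 0 0 0 0 / 0 0 0 0 0 / 0 0 0 0 3 / 0 0 0 0 0
t=6: a0@(0,0) a1@(0,0) a2@(2,4) | pheromone: 6 0 0 0 0 / 0 0 0 0 0 / 0 0 0 0 3 / 0 0 0 0 0
t=7: a0@(0,0) a1@(0,0) a2@(2,4) | pheromone: 7 0 0 0 0 / 0 0 0 0 0 / 0 0 0 0 3 / 0 0 0 0 0

(0, 0)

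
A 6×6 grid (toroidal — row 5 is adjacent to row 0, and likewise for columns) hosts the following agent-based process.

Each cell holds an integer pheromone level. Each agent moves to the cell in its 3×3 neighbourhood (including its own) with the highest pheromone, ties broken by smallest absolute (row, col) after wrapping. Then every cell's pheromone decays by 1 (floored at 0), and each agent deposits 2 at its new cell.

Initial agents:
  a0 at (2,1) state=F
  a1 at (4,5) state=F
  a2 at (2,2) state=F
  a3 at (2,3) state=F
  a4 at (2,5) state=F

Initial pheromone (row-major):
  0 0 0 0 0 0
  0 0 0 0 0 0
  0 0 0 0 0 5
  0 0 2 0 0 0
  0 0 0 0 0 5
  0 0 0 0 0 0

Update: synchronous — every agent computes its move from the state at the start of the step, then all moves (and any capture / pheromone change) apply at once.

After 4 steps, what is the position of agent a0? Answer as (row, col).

(3, 2)

t=1: a0@(3,2) a1@(4,5) a2@(3,2) a3@(3,2) a4@(2,5) | pheromone: 0 0 0 0 0 0 / 0 0 0 0 0 0 / 0 0 0 0 0 6 / 0 0 7 0 0 0 / 0 0 0 0 0 6 / 0 0 0 0 0 0
t=2: a0@(3,2) a1@(4,5) a2@(3,2) a3@(3,2) a4@(2,5) | pheromone: 0 0 0 0 0 0 / 0 0 0 0 0 0 / 0 0 0 0 0 7 / 0 0 12 0 0 0 / 0 0 0 0 0 7 / 0 0 0 0 0 0
t=3: a0@(3,2) a1@(4,5) a2@(3,2) a3@(3,2) a4@(2,5) | pheromone: 0 0 0 0 0 0 / 0 0 0 0 0 0 / 0 0 0 0 0 8 / 0 0 17 0 0 0 / 0 0 0 0 0 8 / 0 0 0 0 0 0
t=4: a0@(3,2) a1@(4,5) a2@(3,2) a3@(3,2) a4@(2,5) | pheromone: 0 0 0 0 0 0 / 0 0 0 0 0 0 / 0 0 0 0 0 9 / 0 0 22 0 0 0 / 0 0 0 0 0 9 / 0 0 0 0 0 0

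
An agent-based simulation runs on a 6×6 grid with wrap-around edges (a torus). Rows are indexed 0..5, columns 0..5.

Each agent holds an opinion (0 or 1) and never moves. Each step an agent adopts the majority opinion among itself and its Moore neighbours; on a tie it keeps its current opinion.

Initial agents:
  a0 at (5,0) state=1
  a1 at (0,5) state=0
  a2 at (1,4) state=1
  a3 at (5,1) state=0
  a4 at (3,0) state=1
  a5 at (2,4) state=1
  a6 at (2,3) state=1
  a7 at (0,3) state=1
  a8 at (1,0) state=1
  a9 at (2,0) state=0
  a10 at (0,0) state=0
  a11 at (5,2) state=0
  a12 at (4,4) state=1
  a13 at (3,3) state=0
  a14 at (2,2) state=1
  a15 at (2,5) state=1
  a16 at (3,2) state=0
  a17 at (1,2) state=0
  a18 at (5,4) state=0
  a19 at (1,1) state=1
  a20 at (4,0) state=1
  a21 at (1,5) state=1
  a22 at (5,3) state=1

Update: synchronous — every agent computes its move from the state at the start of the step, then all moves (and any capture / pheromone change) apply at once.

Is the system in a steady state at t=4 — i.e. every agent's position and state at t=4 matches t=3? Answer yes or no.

no

t=1: a0@(5,0):0 a1@(0,5):1 a2@(1,4):1 a3@(5,1):0 a4@(3,0):1 a5@(2,4):1 a6@(2,3):1 a7@(0,3):1 a8@(1,0):1 a9@(2,0):1 a10@(0,0):1 a11@(5,2):0 a12@(4,4):1 a13@(3,3):1 a14@(2,2):1 a15@(2,5):1 a16@(3,2):0 a17@(1,2):1 a18@(5,4):1 a19@(1,1):1 a20@(4,0):1 a21@(1,5):1 a22@(5,3):1
t=2: a0@(5,0):1 a1@(0,5):1 a2@(1,4):1 a3@(5,1):0 a4@(3,0):1 a5@(2,4):1 a6@(2,3):1 a7@(0,3):1 a8@(1,0):1 a9@(2,0):1 a10@(0,0):1 a11@(5,2):0 a12@(4,4):1 a13@(3,3):1 a14@(2,2):1 a15@(2,5):1 a16@(3,2):1 a17@(1,2):1 a18@(5,4):1 a19@(1,1):1 a20@(4,0):1 a21@(1,5):1 a22@(5,3):1
t=3: a0@(5,0):1 a1@(0,5):1 a2@(1,4):1 a3@(5,1):1 a4@(3,0):1 a5@(2,4):1 a6@(2,3):1 a7@(0,3):1 a8@(1,0):1 a9@(2,0):1 a10@(0,0):1 a11@(5,2):0 a12@(4,4):1 a13@(3,3):1 a14@(2,2):1 a15@(2,5):1 a16@(3,2):1 a17@(1,2):1 a18@(5,4):1 a19@(1,1):1 a20@(4,0):1 a21@(1,5):1 a22@(5,3):1
t=4: a0@(5,0):1 a1@(0,5):1 a2@(1,4):1 a3@(5,1):1 a4@(3,0):1 a5@(2,4):1 a6@(2,3):1 a7@(0,3):1 a8@(1,0):1 a9@(2,0):1 a10@(0,0):1 a11@(5,2):1 a12@(4,4):1 a13@(3,3):1 a14@(2,2):1 a15@(2,5):1 a16@(3,2):1 a17@(1,2):1 a18@(5,4):1 a19@(1,1):1 a20@(4,0):1 a21@(1,5):1 a22@(5,3):1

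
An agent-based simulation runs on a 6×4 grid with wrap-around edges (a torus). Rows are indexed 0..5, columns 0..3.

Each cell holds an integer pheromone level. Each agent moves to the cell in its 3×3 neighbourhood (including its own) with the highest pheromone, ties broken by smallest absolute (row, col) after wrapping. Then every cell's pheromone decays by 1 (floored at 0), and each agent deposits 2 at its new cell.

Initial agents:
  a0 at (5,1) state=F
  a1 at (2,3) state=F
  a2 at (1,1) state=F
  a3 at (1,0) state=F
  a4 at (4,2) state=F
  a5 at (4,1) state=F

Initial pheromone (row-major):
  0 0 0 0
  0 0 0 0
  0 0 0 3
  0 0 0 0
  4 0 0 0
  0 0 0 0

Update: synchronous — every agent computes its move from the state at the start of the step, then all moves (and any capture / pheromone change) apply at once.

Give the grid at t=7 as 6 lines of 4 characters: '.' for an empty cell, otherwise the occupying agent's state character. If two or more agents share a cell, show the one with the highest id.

t=1: a0@(4,0) a1@(2,3) a2@(0,0) a3@(2,3) a4@(3,1) a5@(4,0) | pheromone: 2 0 0 0 / 0 0 0 0 / 0 0 0 6 / 0 2 0 0 / 7 0 0 0 / 0 0 0 0
t=2: a0@(4,0) a1@(2,3) a2@(0,0) a3@(2,3) a4@(4,0) a5@(4,0) | pheromone: 3 0 0 0 / 0 0 0 0 / 0 0 0 9 / 0 1 0 0 / 12 0 0 0 / 0 0 0 0
t=3: a0@(4,0) a1@(2,3) a2@(0,0) a3@(2,3) a4@(4,0) a5@(4,0) | pheromone: 4 0 0 0 / 0 0 0 0 / 0 0 0 12 / 0 0 0 0 / 17 0 0 0 / 0 0 0 0
t=4: a0@(4,0) a1@(2,3) a2@(0,0) a3@(2,3) a4@(4,0) a5@(4,0) | pheromone: 5 0 0 0 / 0 0 0 0 / 0 0 0 15 / 0 0 0 0 / 22 0 0 0 / 0 0 0 0
t=5: a0@(4,0) a1@(2,3) a2@(0,0) a3@(2,3) a4@(4,0) a5@(4,0) | pheromone: 6 0 0 0 / 0 0 0 0 / 0 0 0 18 / 0 0 0 0 / 27 0 0 0 / 0 0 0 0
t=6: a0@(4,0) a1@(2,3) a2@(0,0) a3@(2,3) a4@(4,0) a5@(4,0) | pheromone: 7 0 0 0 / 0 0 0 0 / 0 0 0 21 / 0 0 0 0 / 32 0 0 0 / 0 0 0 0
t=7: a0@(4,0) a1@(2,3) a2@(0,0) a3@(2,3) a4@(4,0) a5@(4,0) | pheromone: 8 0 0 0 / 0 0 0 0 / 0 0 0 24 / 0 0 0 0 / 37 0 0 0 / 0 0 0 0

F...
....
...F
....
F...
....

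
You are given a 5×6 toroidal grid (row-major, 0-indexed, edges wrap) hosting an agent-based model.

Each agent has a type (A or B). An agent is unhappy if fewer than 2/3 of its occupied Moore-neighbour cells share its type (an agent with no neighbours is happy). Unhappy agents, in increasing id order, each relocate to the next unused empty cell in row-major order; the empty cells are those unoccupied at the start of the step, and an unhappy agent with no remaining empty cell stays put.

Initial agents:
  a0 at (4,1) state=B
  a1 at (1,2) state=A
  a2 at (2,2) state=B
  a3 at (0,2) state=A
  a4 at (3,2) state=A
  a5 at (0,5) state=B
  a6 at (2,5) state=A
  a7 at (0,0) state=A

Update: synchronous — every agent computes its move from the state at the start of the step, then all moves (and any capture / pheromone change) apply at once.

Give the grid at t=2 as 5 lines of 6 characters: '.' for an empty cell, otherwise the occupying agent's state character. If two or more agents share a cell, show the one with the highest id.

B.A..B
A.A..B
A....A
......
......

t=1: a0@(0,1):B a1@(0,3):A a2@(0,4):B a3@(1,0):A a4@(1,1):A a5@(1,3):B a6@(2,5):A a7@(1,4):A
t=2: a0@(0,0):B a1@(0,2):A a2@(0,5):B a3@(1,0):A a4@(1,2):A a5@(1,5):B a6@(2,5):A a7@(2,0):A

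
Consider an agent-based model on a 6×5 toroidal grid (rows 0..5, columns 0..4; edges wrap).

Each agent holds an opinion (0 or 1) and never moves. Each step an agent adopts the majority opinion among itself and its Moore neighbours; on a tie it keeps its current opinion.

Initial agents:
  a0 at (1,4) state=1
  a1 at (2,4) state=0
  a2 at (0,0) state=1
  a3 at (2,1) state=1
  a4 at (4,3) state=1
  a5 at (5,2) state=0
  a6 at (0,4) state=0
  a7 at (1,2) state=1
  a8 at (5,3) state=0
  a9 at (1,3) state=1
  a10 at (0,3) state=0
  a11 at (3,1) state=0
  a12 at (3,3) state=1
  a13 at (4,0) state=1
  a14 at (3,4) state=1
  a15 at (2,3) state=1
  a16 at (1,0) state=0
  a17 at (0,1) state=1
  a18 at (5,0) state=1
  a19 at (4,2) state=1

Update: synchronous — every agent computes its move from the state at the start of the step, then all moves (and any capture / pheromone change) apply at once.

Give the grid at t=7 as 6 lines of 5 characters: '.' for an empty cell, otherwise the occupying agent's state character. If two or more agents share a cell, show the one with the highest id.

11.11
1.111
.1.11
.1.11
1.11.
1.11.

t=1: a0@(1,4):1 a1@(2,4):1 a2@(0,0):1 a3@(2,1):1 a4@(4,3):1 a5@(5,2):0 a6@(0,4):0 a7@(1,2):1 a8@(5,3):0 a9@(1,3):1 a10@(0,3):0 a11@(3,1):1 a12@(3,3):1 a13@(4,0):1 a14@(3,4):1 a15@(2,3):1 a16@(1,0):1 a17@(0,1):1 a18@(5,0):1 a19@(4,2):1
t=2: a0@(1,4):1 a1@(2,4):1 a2@(0,0):1 a3@(2,1):1 a4@(4,3):1 a5@(5,2):0 a6@(0,4):1 a7@(1,2):1 a8@(5,3):0 a9@(1,3):1 a10@(0,3):0 a11@(3,1):1 a12@(3,3):1 a13@(4,0):1 a14@(3,4):1 a15@(2,3):1 a16@(1,0):1 a17@(0,1):1 a18@(5,0):1 a19@(4,2):1
t=3: a0@(1,4):1 a1@(2,4):1 a2@(0,0):1 a3@(2,1):1 a4@(4,3):1 a5@(5,2):0 a6@(0,4):1 a7@(1,2):1 a8@(5,3):0 a9@(1,3):1 a10@(0,3):1 a11@(3,1):1 a12@(3,3):1 a13@(4,0):1 a14@(3,4):1 a15@(2,3):1 a16@(1,0):1 a17@(0,1):1 a18@(5,0):1 a19@(4,2):1
t=4: a0@(1,4):1 a1@(2,4):1 a2@(0,0):1 a3@(2,1):1 a4@(4,3):1 a5@(5,2):1 a6@(0,4):1 a7@(1,2):1 a8@(5,3):1 a9@(1,3):1 a10@(0,3):1 a11@(3,1):1 a12@(3,3):1 a13@(4,0):1 a14@(3,4):1 a15@(2,3):1 a16@(1,0):1 a17@(0,1):1 a18@(5,0):1 a19@(4,2):1
t=5: (unchanged — steady state)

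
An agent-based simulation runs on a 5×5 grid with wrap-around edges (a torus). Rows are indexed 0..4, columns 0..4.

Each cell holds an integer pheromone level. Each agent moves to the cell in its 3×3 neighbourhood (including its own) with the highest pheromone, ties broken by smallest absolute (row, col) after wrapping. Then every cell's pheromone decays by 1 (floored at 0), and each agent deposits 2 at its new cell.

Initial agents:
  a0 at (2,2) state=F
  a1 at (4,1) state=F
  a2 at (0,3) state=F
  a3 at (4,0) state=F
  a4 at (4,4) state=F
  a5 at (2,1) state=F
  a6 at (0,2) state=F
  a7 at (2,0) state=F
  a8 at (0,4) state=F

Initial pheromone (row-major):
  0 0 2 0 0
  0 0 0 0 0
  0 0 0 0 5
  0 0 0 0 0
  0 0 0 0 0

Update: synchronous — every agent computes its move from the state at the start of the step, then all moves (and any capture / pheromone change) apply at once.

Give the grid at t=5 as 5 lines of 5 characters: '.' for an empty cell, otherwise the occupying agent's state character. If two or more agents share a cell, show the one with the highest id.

F.F..
.....
....F
.....
.....

t=1: a0@(1,1) a1@(0,2) a2@(0,2) a3@(0,0) a4@(0,0) a5@(1,0) a6@(0,2) a7@(2,4) a8@(0,0) | pheromone: 6 0 7 0 0 / 2 2 0 0 0 / 0 0 0 0 6 / 0 0 0 0 0 / 0 0 0 0 0
t=2: a0@(0,2) a1@(0,2) a2@(0,2) a3@(0,0) a4@(0,0) a5@(0,0) a6@(0,2) a7@(2,4) a8@(0,0) | pheromone: 13 0 14 0 0 / 1 1 0 0 0 / 0 0 0 0 7 / 0 0 0 0 0 / 0 0 0 0 0
t=3: a0@(0,2) a1@(0,2) a2@(0,2) a3@(0,0) a4@(0,0) a5@(0,0) a6@(0,2) a7@(2,4) a8@(0,0) | pheromone: 20 0 21 0 0 / 0 0 0 0 0 / 0 0 0 0 8 / 0 0 0 0 0 / 0 0 0 0 0
t=4: a0@(0,2) a1@(0,2) a2@(0,2) a3@(0,0) a4@(0,0) a5@(0,0) a6@(0,2) a7@(2,4) a8@(0,0) | pheromone: 27 0 28 0 0 / 0 0 0 0 0 / 0 0 0 0 9 / 0 0 0 0 0 / 0 0 0 0 0
t=5: a0@(0,2) a1@(0,2) a2@(0,2) a3@(0,0) a4@(0,0) a5@(0,0) a6@(0,2) a7@(2,4) a8@(0,0) | pheromone: 34 0 35 0 0 / 0 0 0 0 0 / 0 0 0 0 10 / 0 0 0 0 0 / 0 0 0 0 0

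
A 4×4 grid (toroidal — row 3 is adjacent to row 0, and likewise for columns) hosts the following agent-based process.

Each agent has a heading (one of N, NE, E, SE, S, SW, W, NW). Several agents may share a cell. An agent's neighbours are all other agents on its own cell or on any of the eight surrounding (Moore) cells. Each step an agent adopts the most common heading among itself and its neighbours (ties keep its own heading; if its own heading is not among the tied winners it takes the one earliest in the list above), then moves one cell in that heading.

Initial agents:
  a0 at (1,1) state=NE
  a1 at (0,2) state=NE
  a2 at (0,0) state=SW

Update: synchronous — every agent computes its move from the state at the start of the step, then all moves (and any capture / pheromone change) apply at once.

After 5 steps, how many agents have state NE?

2

t=1: a0@(0,2):NE a1@(3,3):NE a2@(1,3):SW
t=2: a0@(3,3):NE a1@(2,0):NE a2@(2,2):SW
t=3: a0@(2,0):NE a1@(1,1):NE a2@(3,1):SW
t=4: a0@(1,1):NE a1@(0,2):NE a2@(0,0):SW
t=5: a0@(0,2):NE a1@(3,3):NE a2@(1,3):SW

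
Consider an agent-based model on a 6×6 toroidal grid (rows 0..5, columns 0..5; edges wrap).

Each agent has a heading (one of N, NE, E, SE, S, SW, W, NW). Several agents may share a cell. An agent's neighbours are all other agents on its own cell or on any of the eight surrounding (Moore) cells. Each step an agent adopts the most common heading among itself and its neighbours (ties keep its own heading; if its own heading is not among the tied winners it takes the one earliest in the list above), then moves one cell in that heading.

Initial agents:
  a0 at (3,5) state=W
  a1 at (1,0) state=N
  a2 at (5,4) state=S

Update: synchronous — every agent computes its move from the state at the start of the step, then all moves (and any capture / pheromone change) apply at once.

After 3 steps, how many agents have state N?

1

t=1: a0@(3,4):W a1@(0,0):N a2@(0,4):S
t=2: a0@(3,3):W a1@(5,0):N a2@(1,4):S
t=3: a0@(3,2):W a1@(4,0):N a2@(2,4):S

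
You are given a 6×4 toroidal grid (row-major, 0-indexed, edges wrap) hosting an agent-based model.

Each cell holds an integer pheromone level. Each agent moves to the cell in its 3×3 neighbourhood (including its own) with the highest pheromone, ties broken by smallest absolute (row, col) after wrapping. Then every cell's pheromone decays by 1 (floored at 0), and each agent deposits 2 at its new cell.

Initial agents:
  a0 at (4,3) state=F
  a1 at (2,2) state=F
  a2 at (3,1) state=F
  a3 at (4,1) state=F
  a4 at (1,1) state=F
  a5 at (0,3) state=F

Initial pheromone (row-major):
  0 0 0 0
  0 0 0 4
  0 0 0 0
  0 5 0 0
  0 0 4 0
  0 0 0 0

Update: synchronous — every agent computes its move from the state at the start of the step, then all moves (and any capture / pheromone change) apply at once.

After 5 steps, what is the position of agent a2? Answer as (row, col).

t=1: a0@(4,2) a1@(3,1) a2@(3,1) a3@(3,1) a4@(0,0) a5@(1,3) | pheromone: 2 0 0 0 / 0 0 0 5 / 0 0 0 0 / 0 10 0 0 / 0 0 5 0 / 0 0 0 0
t=2: a0@(3,1) a1@(3,1) a2@(3,1) a3@(3,1) a4@(1,3) a5@(1,3) | pheromone: 1 0 0 0 / 0 0 0 8 / 0 0 0 0 / 0 17 0 0 / 0 0 4 0 / 0 0 0 0
t=3: a0@(3,1) a1@(3,1) a2@(3,1) a3@(3,1) a4@(1,3) a5@(1,3) | pheromone: 0 0 0 0 / 0 0 0 11 / 0 0 0 0 / 0 24 0 0 / 0 0 3 0 / 0 0 0 0
t=4: a0@(3,1) a1@(3,1) a2@(3,1) a3@(3,1) a4@(1,3) a5@(1,3) | pheromone: 0 0 0 0 / 0 0 0 14 / 0 0 0 0 / 0 31 0 0 / 0 0 2 0 / 0 0 0 0
t=5: a0@(3,1) a1@(3,1) a2@(3,1) a3@(3,1) a4@(1,3) a5@(1,3) | pheromone: 0 0 0 0 / 0 0 0 17 / 0 0 0 0 / 0 38 0 0 / 0 0 1 0 / 0 0 0 0

(3, 1)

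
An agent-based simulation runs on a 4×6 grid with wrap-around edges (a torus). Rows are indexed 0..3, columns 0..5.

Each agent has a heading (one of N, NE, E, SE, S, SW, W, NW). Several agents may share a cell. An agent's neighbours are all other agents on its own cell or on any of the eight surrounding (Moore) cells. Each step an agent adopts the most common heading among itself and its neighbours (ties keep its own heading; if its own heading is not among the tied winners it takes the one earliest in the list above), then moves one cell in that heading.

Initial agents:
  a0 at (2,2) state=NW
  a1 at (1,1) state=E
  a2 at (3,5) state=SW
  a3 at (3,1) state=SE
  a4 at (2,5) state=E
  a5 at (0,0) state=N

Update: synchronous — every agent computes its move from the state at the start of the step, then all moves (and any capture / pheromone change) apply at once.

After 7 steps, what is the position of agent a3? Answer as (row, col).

t=1: a0@(1,1):NW a1@(1,2):E a2@(0,4):SW a3@(0,2):SE a4@(2,0):E a5@(3,0):N
t=2: a0@(1,2):E a1@(1,3):E a2@(1,3):SW a3@(1,3):SE a4@(2,1):E a5@(2,0):N
t=3: a0@(1,3):E a1@(1,4):E a2@(1,4):E a3@(1,4):E a4@(2,2):E a5@(1,0):N
t=4: a0@(1,4):E a1@(1,5):E a2@(1,5):E a3@(1,5):E a4@(2,3):E a5@(0,0):N
t=5: a0@(1,5):E a1@(1,0):E a2@(1,0):E a3@(1,0):E a4@(2,4):E a5@(0,1):E
t=6: a0@(1,0):E a1@(1,1):E a2@(1,1):E a3@(1,1):E a4@(2,5):E a5@(0,2):E
t=7: a0@(1,1):E a1@(1,2):E a2@(1,2):E a3@(1,2):E a4@(2,0):E a5@(0,3):E

(1, 2)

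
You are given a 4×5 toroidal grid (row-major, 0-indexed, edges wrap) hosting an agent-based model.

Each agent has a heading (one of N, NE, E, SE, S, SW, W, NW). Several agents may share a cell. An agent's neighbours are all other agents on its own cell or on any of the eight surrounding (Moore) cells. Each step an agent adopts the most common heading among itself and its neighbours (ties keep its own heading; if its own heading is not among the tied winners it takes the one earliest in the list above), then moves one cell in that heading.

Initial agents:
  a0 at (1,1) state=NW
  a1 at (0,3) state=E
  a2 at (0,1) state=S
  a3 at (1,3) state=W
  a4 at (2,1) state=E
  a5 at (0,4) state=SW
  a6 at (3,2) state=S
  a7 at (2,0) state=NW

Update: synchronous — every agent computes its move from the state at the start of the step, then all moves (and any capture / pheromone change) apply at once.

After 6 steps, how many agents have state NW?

4

t=1: a0@(0,0):NW a1@(0,4):E a2@(1,1):S a3@(1,2):W a4@(1,0):NW a5@(1,3):SW a6@(0,2):S a7@(1,4):NW
t=2: a0@(3,4):NW a1@(3,3):NW a2@(2,1):S a3@(2,2):S a4@(0,4):NW a5@(2,2):SW a6@(1,2):S a7@(0,3):NW
t=3: a0@(2,3):NW a1@(2,2):NW a2@(3,1):S a3@(3,2):S a4@(3,3):NW a5@(3,2):S a6@(2,2):S a7@(3,2):NW
t=4: a0@(1,2):NW a1@(1,1):NW a2@(0,1):S a3@(0,2):S a4@(2,2):NW a5@(0,2):S a6@(3,2):S a7@(2,1):NW
t=5: a0@(0,1):NW a1@(0,0):NW a2@(1,1):S a3@(1,2):S a4@(1,1):NW a5@(1,2):S a6@(0,2):S a7@(1,0):NW
t=6: a0@(3,0):NW a1@(3,4):NW a2@(2,1):S a3@(2,2):S a4@(0,0):NW a5@(2,2):S a6@(1,2):S a7@(0,4):NW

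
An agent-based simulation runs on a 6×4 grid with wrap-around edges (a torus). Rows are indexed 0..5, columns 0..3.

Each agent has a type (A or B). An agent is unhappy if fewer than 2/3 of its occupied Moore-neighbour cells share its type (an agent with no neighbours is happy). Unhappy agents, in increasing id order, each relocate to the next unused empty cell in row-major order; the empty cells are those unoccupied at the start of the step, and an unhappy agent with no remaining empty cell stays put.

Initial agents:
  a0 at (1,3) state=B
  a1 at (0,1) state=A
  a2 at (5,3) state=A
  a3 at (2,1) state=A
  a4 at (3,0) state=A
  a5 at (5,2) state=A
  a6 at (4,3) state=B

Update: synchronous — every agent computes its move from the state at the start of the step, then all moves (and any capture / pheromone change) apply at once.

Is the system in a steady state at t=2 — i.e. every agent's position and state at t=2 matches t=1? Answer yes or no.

t=1: a0@(1,3):B a1@(0,1):A a2@(0,0):A a3@(2,1):A a4@(0,2):A a5@(5,2):A a6@(0,3):B
t=2: a0@(1,0):B a1@(0,1):A a2@(1,1):A a3@(2,1):A a4@(1,2):A a5@(5,2):A a6@(2,0):B

no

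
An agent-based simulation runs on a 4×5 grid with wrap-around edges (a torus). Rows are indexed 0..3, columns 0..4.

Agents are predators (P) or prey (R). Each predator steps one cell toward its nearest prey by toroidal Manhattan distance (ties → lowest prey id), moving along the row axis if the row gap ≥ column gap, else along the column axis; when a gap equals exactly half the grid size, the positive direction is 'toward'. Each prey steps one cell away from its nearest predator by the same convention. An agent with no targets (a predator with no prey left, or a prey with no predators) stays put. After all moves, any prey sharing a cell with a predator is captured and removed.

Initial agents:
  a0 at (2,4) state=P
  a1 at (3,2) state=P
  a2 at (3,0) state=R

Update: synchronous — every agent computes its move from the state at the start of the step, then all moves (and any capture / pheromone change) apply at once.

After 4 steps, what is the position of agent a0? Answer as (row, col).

(2, 4)

t=1: a0@(3,4):P a1@(3,1):P a2@(0,0):R
t=2: a0@(0,4):P a1@(0,1):P a2@(1,0):R
t=3: a0@(1,4):P a1@(1,1):P a2@(2,0):R
t=4: a0@(2,4):P a1@(2,1):P a2@(3,0):R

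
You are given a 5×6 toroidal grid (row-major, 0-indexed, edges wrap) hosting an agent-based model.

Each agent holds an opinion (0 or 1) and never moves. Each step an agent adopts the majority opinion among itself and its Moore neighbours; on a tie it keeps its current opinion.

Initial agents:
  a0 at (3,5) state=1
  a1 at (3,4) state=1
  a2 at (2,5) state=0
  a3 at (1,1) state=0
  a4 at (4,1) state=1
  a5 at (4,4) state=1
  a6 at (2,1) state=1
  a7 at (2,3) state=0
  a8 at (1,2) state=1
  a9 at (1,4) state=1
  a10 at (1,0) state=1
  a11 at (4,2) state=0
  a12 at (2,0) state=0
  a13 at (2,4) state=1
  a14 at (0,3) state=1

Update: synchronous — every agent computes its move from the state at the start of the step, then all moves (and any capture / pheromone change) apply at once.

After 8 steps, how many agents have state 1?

t=1: a0@(3,5):1 a1@(3,4):1 a2@(2,5):1 a3@(1,1):1 a4@(4,1):1 a5@(4,4):1 a6@(2,1):1 a7@(2,3):1 a8@(1,2):1 a9@(1,4):1 a10@(1,0):0 a11@(4,2):1 a12@(2,0):0 a13@(2,4):1 a14@(0,3):1
t=2: a0@(3,5):1 a1@(3,4):1 a2@(2,5):1 a3@(1,1):1 a4@(4,1):1 a5@(4,4):1 a6@(2,1):1 a7@(2,3):1 a8@(1,2):1 a9@(1,4):1 a10@(1,0):1 a11@(4,2):1 a12@(2,0):1 a13@(2,4):1 a14@(0,3):1
t=3: (unchanged — steady state)

15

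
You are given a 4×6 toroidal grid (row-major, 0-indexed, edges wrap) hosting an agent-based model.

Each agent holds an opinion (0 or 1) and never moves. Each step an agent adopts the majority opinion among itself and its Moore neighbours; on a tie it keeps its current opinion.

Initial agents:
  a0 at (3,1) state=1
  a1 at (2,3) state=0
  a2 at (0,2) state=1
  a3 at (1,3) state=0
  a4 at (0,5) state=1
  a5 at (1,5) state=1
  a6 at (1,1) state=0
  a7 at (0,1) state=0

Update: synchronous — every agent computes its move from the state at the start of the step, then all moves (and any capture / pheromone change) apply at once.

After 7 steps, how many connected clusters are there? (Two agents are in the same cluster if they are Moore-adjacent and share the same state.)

t=1: a0@(3,1):1 a1@(2,3):0 a2@(0,2):0 a3@(1,3):0 a4@(0,5):1 a5@(1,5):1 a6@(1,1):0 a7@(0,1):0
t=2: a0@(3,1):0 a1@(2,3):0 a2@(0,2):0 a3@(1,3):0 a4@(0,5):1 a5@(1,5):1 a6@(1,1):0 a7@(0,1):0
t=3: (unchanged — steady state)

2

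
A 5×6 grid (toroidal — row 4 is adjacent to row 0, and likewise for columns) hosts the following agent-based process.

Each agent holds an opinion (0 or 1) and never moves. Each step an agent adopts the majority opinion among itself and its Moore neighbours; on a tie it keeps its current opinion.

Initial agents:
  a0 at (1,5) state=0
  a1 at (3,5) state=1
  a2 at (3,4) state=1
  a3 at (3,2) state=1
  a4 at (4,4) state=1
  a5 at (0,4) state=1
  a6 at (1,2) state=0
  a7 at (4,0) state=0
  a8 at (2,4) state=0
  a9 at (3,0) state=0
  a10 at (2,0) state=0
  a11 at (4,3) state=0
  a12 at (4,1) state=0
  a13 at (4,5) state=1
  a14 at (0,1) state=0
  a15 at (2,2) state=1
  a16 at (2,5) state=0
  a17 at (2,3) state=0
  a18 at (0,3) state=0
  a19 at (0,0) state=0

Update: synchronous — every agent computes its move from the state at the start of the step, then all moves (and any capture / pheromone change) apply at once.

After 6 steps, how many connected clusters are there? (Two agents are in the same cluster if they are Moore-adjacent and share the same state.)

2

t=1: a0@(1,5):0 a1@(3,5):0 a2@(3,4):1 a3@(3,2):0 a4@(4,4):1 a5@(0,4):1 a6@(1,2):0 a7@(4,0):0 a8@(2,4):0 a9@(3,0):0 a10@(2,0):0 a11@(4,3):1 a12@(4,1):0 a13@(4,5):1 a14@(0,1):0 a15@(2,2):1 a16@(2,5):0 a17@(2,3):0 a18@(0,3):0 a19@(0,0):0
t=2: a0@(1,5):0 a1@(3,5):0 a2@(3,4):1 a3@(3,2):0 a4@(4,4):1 a5@(0,4):1 a6@(1,2):0 a7@(4,0):0 a8@(2,4):0 a9@(3,0):0 a10@(2,0):0 a11@(4,3):1 a12@(4,1):0 a13@(4,5):1 a14@(0,1):0 a15@(2,2):0 a16@(2,5):0 a17@(2,3):0 a18@(0,3):1 a19@(0,0):0
t=3: (unchanged — steady state)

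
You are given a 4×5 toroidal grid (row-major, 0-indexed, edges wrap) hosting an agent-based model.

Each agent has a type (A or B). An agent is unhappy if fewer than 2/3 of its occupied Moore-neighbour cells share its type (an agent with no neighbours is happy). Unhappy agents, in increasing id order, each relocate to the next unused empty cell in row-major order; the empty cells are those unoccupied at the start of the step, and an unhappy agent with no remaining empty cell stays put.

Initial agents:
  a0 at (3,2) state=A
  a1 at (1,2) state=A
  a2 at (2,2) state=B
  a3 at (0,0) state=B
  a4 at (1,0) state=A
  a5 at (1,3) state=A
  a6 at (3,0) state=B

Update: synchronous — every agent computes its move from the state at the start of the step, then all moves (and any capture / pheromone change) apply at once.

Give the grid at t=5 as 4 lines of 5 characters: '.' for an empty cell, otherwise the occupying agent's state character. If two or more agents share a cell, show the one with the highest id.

.AAB.
.AABB
.....
.....

t=1: a0@(0,1):A a1@(0,2):A a2@(0,3):B a3@(0,4):B a4@(1,1):A a5@(1,4):A a6@(3,0):B
t=2: a0@(0,1):A a1@(0,2):A a2@(0,0):B a3@(0,4):B a4@(1,1):A a5@(1,0):A a6@(1,2):B
t=3: a0@(0,3):A a1@(0,2):A a2@(1,3):B a3@(1,4):B a4@(2,0):A a5@(2,1):A a6@(2,2):B
t=4: a0@(0,0):A a1@(0,1):A a2@(0,4):B a3@(1,0):B a4@(1,1):A a5@(1,2):A a6@(2,3):B
t=5: a0@(0,2):A a1@(0,1):A a2@(0,3):B a3@(1,3):B a4@(1,1):A a5@(1,2):A a6@(1,4):B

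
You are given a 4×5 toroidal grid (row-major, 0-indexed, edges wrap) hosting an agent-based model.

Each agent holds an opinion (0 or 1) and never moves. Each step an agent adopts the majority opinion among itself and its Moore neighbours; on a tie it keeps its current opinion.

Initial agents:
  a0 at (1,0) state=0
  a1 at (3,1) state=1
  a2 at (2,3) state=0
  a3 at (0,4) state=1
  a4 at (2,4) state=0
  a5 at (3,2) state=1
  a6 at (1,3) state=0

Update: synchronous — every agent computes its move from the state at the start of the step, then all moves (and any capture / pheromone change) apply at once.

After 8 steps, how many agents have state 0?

5

t=1: a0@(1,0):0 a1@(3,1):1 a2@(2,3):0 a3@(0,4):0 a4@(2,4):0 a5@(3,2):1 a6@(1,3):0
t=2: (unchanged — steady state)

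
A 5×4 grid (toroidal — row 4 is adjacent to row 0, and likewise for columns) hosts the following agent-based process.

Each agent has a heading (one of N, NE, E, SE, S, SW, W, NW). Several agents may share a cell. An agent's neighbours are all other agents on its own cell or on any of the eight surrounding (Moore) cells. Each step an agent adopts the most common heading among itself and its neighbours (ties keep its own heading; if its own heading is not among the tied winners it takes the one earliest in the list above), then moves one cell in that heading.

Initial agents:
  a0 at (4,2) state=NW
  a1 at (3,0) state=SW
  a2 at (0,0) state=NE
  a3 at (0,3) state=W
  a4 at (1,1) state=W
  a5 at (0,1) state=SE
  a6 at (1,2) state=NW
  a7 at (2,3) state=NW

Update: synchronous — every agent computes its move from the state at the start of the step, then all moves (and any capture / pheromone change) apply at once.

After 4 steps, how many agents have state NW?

8

t=1: a0@(3,1):NW a1@(4,3):SW a2@(0,3):W a3@(4,2):NW a4@(1,0):W a5@(4,0):NW a6@(0,1):NW a7@(1,2):NW
t=2: a0@(2,0):NW a1@(3,2):NW a2@(4,2):NW a3@(3,1):NW a4@(1,3):W a5@(3,3):NW a6@(4,0):NW a7@(0,1):NW
t=3: a0@(1,3):NW a1@(2,1):NW a2@(3,1):NW a3@(2,0):NW a4@(1,2):W a5@(2,2):NW a6@(3,3):NW a7@(4,0):NW
t=4: a0@(0,2):NW a1@(1,0):NW a2@(2,0):NW a3@(1,3):NW a4@(0,1):NW a5@(1,1):NW a6@(2,2):NW a7@(3,3):NW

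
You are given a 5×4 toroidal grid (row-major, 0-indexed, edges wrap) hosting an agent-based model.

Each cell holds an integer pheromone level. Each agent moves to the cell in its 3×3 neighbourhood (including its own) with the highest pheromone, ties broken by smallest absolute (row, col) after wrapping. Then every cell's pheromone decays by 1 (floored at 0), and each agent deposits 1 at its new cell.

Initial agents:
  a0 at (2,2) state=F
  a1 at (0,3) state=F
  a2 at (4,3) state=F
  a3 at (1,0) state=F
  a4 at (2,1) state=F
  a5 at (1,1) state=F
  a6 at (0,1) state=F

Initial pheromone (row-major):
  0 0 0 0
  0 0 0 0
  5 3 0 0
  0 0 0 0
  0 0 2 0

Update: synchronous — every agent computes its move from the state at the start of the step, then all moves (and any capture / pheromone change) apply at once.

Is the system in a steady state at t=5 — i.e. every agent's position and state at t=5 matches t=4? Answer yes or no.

t=1: a0@(2,1) a1@(4,2) a2@(4,2) a3@(2,0) a4@(2,0) a5@(2,0) a6@(4,2) | pheromone: 0 0 0 0 / 0 0 0 0 / 7 3 0 0 / 0 0 0 0 / 0 0 4 0
t=2: a0@(2,0) a1@(4,2) a2@(4,2) a3@(2,0) a4@(2,0) a5@(2,0) a6@(4,2) | pheromone: 0 0 0 0 / 0 0 0 0 / 10 2 0 0 / 0 0 0 0 / 0 0 6 0
t=3: a0@(2,0) a1@(4,2) a2@(4,2) a3@(2,0) a4@(2,0) a5@(2,0) a6@(4,2) | pheromone: 0 0 0 0 / 0 0 0 0 / 13 1 0 0 / 0 0 0 0 / 0 0 8 0
t=4: a0@(2,0) a1@(4,2) a2@(4,2) a3@(2,0) a4@(2,0) a5@(2,0) a6@(4,2) | pheromone: 0 0 0 0 / 0 0 0 0 / 16 0 0 0 / 0 0 0 0 / 0 0 10 0
t=5: a0@(2,0) a1@(4,2) a2@(4,2) a3@(2,0) a4@(2,0) a5@(2,0) a6@(4,2) | pheromone: 0 0 0 0 / 0 0 0 0 / 19 0 0 0 / 0 0 0 0 / 0 0 12 0

yes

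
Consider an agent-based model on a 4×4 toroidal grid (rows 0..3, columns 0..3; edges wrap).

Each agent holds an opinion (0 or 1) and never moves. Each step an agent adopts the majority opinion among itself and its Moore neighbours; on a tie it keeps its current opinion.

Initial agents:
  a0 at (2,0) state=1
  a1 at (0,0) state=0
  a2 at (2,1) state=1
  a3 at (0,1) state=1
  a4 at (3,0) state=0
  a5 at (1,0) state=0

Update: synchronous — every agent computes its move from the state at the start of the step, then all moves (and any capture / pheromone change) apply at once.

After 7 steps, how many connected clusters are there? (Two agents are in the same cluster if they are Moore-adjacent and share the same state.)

2

t=1: a0@(2,0):1 a1@(0,0):0 a2@(2,1):1 a3@(0,1):0 a4@(3,0):1 a5@(1,0):1
t=2: (unchanged — steady state)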